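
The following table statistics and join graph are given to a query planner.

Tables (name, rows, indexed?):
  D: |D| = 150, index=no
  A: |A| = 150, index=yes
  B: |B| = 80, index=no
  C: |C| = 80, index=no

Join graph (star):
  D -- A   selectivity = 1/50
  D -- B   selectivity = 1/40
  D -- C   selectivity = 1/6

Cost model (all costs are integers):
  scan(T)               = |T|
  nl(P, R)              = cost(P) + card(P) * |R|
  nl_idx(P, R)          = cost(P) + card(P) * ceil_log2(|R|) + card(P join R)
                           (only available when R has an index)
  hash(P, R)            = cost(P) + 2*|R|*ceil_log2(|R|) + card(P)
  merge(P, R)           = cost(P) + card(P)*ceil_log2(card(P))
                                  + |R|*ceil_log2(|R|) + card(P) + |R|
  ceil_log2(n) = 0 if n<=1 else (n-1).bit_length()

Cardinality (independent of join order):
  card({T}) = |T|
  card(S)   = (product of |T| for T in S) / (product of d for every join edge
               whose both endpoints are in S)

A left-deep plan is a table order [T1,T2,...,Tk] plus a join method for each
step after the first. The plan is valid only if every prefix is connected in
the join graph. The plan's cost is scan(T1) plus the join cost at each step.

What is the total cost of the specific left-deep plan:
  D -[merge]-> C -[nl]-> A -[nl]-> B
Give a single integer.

step 1: scan D: cost=150, card=150
step 2: join C via merge
    card(P join C) = 150*80/(6) = 2000
    cost = 150 + 150*8 + 80*7 + 150 + 80 = 2140
step 3: join A via nl
    card(P join A) = 2000*150/(50) = 6000
    cost = 2140 + 2000*150 = 302140
step 4: join B via nl
    card(P join B) = 6000*80/(40) = 12000
    cost = 302140 + 6000*80 = 782140

782140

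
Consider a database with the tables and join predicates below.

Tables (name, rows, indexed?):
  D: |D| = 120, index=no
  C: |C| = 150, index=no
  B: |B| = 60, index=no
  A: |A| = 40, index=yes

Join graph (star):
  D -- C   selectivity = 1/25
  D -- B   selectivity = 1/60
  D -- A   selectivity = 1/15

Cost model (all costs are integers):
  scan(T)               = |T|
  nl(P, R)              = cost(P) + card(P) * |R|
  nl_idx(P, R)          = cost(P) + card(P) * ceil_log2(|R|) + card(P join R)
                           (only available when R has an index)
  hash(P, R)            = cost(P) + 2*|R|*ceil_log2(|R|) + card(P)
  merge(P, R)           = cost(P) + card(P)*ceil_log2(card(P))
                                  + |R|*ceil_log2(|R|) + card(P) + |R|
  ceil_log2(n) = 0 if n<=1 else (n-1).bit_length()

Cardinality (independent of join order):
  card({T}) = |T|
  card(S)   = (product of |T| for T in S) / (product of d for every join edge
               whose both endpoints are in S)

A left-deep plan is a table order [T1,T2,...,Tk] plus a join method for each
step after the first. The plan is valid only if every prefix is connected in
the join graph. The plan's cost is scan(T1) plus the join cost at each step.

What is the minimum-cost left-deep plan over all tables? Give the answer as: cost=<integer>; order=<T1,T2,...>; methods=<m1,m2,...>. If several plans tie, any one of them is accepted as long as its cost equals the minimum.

Selinger DP (subsets sized 1..n):
  {D}: scan cost=120, card=120
  {C}: scan cost=150, card=150
  {B}: scan cost=60, card=60
  {A}: scan cost=40, card=40
  {CD}: card=720; try (D,hash)→1980, (C,merge)→2430, (D,merge)→2460, (C,hash)→2640, (C,nl)→18120, (D,nl)→18150; best=1980 via (D,hash)
  {BD}: card=120; try (B,hash)→960, (D,merge)→1440, (B,merge)→1500, (D,hash)→1800, (D,nl)→7260, (B,nl)→7320; best=960 via (B,hash)
  {AD}: card=320; try (A,hash)→720, (A,nl_idx)→1160, (D,merge)→1280, (A,merge)→1360, (D,hash)→1760, (D,nl)→4840 …(+1); best=720 via (A,hash)
  {BCD}: card=720; try (C,merge)→3270, (B,hash)→3420, (C,hash)→3480, (B,merge)→10320, (C,nl)→18960, (B,nl)→45180; best=3270 via (C,merge)
  {ACD}: card=1920; try (A,hash)→3180, (C,hash)→3440, (C,merge)→5270, (A,nl_idx)→8220, (A,merge)→10180, (A,nl)→30780 …(+1); best=3180 via (A,hash)
  {ABD}: card=320; try (A,hash)→1560, (B,hash)→1760, (A,nl_idx)→2000, (A,merge)→2200, (B,merge)→4340, (A,nl)→5760 …(+1); best=1560 via (A,hash)
  {ABCD}: card=1920; try (C,hash)→4280, (A,hash)→4470, (B,hash)→5820, (C,merge)→6110, (A,nl_idx)→9510, (A,merge)→11470 …(+4); best=4280 via (C,hash)

cost=4280; order=D,B,A,C; methods=hash,hash,hash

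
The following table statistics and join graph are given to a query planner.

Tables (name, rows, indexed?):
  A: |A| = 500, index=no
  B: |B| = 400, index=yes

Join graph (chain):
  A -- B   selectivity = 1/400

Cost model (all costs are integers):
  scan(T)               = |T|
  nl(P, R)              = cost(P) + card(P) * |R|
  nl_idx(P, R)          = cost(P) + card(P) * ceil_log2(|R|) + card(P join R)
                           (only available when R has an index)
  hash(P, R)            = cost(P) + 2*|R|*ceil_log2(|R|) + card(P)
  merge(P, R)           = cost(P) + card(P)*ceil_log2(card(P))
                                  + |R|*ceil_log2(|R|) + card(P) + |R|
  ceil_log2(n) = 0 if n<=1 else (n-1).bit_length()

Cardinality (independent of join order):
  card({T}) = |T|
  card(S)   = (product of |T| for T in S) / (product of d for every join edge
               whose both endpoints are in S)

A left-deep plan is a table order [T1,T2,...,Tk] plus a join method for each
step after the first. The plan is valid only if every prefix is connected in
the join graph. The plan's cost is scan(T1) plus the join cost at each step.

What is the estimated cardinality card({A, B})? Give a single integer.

Tables in S: A(500), B(400)
Edges inside S: A-B(d=400)
numerator = 500 * 400 = 200000
denominator = 400 = 400
card(S) = 200000 / 400 = 500

500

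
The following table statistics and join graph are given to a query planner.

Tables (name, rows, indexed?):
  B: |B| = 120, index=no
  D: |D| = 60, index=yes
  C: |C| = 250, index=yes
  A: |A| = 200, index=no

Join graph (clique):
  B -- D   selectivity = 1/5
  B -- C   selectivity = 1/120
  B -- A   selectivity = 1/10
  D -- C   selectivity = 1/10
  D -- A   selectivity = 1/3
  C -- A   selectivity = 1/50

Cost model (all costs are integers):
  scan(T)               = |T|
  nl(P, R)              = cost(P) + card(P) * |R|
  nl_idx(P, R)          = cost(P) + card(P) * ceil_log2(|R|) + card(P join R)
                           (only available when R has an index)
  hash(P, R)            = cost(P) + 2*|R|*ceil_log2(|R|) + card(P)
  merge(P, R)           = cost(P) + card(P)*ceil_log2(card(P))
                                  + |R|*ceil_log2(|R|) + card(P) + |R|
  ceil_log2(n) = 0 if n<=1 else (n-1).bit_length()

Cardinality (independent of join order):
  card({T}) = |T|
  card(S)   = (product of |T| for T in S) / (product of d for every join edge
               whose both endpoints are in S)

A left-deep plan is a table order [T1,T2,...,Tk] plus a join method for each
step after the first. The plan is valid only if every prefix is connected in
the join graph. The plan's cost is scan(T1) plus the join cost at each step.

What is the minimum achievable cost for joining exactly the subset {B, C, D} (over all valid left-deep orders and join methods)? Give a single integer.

Selinger DP over subsets of {B,C,D}:
  {B}: scan cost=120, card=120
  {D}: scan cost=60, card=60
  {C}: scan cost=250, card=250
  {BD}: card=1440; try (D,hash)→960, (B,merge)→1440, (D,merge)→1500, (B,hash)→1800, (D,nl_idx)→2280, (B,nl)→7260 …(+1); best=960 via (D,hash)
  {BC}: card=250; try (C,nl_idx)→1330, (B,hash)→2180, (C,merge)→3330, (B,merge)→3460, (C,hash)→4240, (C,nl)→30120 …(+1); best=1330 via (C,nl_idx)
  {CD}: card=1500; try (D,hash)→1220, (C,nl_idx)→2040, (C,merge)→2730, (D,merge)→2920, (D,nl_idx)→3250, (C,hash)→4120 …(+2); best=1220 via (D,hash)
  {BCD}: card=300; try (D,hash)→2300, (D,nl_idx)→3130, (D,merge)→4000, (B,hash)→4400, (C,hash)→6400, (C,nl_idx)→12780 …(+5); best=2300 via (D,hash)

2300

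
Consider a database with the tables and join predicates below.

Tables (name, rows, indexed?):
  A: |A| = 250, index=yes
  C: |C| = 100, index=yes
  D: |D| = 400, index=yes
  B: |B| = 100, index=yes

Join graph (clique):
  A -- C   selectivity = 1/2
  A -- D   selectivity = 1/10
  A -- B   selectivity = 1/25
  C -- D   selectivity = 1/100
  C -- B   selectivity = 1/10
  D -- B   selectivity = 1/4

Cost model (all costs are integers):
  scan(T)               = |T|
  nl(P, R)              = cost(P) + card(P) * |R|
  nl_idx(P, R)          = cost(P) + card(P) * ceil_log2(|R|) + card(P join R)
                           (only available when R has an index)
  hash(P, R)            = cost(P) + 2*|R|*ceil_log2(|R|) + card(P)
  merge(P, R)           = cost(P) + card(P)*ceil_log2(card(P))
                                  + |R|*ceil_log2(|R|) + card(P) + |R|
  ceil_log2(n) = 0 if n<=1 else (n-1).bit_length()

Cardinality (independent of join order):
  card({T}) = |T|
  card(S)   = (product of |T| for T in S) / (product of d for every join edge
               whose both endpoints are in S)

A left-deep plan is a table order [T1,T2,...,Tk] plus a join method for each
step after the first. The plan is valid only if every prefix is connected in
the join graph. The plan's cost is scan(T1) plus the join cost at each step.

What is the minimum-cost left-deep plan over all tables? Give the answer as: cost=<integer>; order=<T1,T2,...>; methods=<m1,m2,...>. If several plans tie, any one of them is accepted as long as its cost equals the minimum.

Selinger DP (subsets sized 1..n):
  {A}: scan cost=250, card=250
  {C}: scan cost=100, card=100
  {D}: scan cost=400, card=400
  {B}: scan cost=100, card=100
  {AC}: card=12500; try (C,hash)→1900, (A,merge)→3150, (C,merge)→3300, (A,hash)→4200, (A,nl_idx)→13400, (C,nl_idx)→14500 …(+2); best=1900 via (C,hash)
  {AD}: card=10000; try (A,hash)→4800, (D,merge)→6500, (A,merge)→6650, (D,hash)→7700, (D,nl_idx)→12500, (A,nl_idx)→13600 …(+2); best=4800 via (A,hash)
  {AB}: card=1000; try (B,hash)→1900, (A,nl_idx)→1900, (B,nl_idx)→3000, (A,merge)→3150, (B,merge)→3300, (A,hash)→4200 …(+2); best=1900 via (B,hash)
  {CD}: card=400; try (D,nl_idx)→1400, (C,hash)→2200, (C,nl_idx)→3600, (D,merge)→4900, (C,merge)→5200, (D,hash)→7400 …(+2); best=1400 via (D,nl_idx)
  {BC}: card=1000; try (C,hash)→1600, (B,hash)→1600, (C,merge)→1700, (B,merge)→1700, (C,nl_idx)→1800, (B,nl_idx)→1800 …(+2); best=1600 via (C,hash)
  {BD}: card=10000; try (B,hash)→2200, (D,merge)→4900, (B,merge)→5200, (D,hash)→7400, (D,nl_idx)→11000, (B,nl_idx)→13200 …(+2); best=2200 via (B,hash)
  {ACD}: card=5000; try (A,hash)→5800, (A,merge)→7650, (A,nl_idx)→9600, (C,hash)→16200, (D,hash)→21600, (C,nl_idx)→79800 …(+6); best=5800 via (A,hash)
  {ABC}: card=5000; try (C,hash)→4300, (A,hash)→6600, (C,merge)→13700, (C,nl_idx)→13900, (A,nl_idx)→14600, (A,merge)→14850 …(+6); best=4300 via (C,hash)
  {ABD}: card=10000; try (D,hash)→10100, (B,hash)→16200, (A,hash)→16200, (D,merge)→16900, (D,nl_idx)→20900, (B,nl_idx)→84800 …(+6); best=10100 via (D,hash)
  {BCD}: card=1000; try (B,hash)→3200, (B,nl_idx)→5200, (B,merge)→6200, (D,hash)→9800, (D,nl_idx)→11600, (C,hash)→13600 …(+6); best=3200 via (B,hash)
  {ABCD}: card=500; try (A,hash)→8200, (A,nl_idx)→11700, (B,hash)→12200, (A,merge)→16450, (D,hash)→16500, (C,hash)→21500 …(+10); best=8200 via (A,hash)

cost=8200; order=C,D,B,A; methods=nl_idx,hash,hash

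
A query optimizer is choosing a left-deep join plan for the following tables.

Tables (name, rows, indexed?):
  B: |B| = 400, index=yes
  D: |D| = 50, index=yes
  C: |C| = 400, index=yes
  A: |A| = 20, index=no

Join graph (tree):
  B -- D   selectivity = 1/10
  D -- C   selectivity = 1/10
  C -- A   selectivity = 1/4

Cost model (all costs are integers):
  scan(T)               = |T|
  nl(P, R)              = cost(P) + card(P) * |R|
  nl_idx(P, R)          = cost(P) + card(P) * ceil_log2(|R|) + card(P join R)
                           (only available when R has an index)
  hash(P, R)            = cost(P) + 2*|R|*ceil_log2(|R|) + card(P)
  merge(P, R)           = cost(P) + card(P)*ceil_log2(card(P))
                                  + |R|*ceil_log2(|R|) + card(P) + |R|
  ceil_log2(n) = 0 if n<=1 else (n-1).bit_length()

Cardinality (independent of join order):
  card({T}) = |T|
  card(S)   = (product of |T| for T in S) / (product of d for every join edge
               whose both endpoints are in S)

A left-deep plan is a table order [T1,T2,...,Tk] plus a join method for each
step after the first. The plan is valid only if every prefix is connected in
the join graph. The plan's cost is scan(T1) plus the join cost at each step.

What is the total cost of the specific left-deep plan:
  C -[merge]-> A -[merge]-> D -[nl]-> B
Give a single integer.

4028870

step 1: scan C: cost=400, card=400
step 2: join A via merge
    card(P join A) = 400*20/(4) = 2000
    cost = 400 + 400*9 + 20*5 + 400 + 20 = 4520
step 3: join D via merge
    card(P join D) = 2000*50/(10) = 10000
    cost = 4520 + 2000*11 + 50*6 + 2000 + 50 = 28870
step 4: join B via nl
    card(P join B) = 10000*400/(10) = 400000
    cost = 28870 + 10000*400 = 4028870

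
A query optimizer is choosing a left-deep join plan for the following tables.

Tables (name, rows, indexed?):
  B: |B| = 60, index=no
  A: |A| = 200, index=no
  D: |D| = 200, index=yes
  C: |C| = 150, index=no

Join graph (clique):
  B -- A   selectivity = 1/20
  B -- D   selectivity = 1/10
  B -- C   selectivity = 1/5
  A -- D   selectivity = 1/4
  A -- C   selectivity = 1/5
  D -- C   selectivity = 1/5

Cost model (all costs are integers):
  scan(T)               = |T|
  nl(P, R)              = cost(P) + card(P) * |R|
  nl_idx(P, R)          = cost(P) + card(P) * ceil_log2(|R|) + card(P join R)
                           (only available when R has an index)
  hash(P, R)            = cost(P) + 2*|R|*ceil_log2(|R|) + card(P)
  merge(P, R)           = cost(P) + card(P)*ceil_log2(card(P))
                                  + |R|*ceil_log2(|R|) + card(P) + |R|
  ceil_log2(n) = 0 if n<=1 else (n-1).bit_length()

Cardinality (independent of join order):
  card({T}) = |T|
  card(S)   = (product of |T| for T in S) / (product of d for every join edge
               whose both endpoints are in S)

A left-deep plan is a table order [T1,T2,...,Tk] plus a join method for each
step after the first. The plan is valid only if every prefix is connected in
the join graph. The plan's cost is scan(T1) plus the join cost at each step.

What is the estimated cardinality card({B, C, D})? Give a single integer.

Tables in S: B(60), C(150), D(200)
Edges inside S: B-D(d=10), B-C(d=5), D-C(d=5)
numerator = 60 * 150 * 200 = 1800000
denominator = 10 * 5 * 5 = 250
card(S) = 1800000 / 250 = 7200

7200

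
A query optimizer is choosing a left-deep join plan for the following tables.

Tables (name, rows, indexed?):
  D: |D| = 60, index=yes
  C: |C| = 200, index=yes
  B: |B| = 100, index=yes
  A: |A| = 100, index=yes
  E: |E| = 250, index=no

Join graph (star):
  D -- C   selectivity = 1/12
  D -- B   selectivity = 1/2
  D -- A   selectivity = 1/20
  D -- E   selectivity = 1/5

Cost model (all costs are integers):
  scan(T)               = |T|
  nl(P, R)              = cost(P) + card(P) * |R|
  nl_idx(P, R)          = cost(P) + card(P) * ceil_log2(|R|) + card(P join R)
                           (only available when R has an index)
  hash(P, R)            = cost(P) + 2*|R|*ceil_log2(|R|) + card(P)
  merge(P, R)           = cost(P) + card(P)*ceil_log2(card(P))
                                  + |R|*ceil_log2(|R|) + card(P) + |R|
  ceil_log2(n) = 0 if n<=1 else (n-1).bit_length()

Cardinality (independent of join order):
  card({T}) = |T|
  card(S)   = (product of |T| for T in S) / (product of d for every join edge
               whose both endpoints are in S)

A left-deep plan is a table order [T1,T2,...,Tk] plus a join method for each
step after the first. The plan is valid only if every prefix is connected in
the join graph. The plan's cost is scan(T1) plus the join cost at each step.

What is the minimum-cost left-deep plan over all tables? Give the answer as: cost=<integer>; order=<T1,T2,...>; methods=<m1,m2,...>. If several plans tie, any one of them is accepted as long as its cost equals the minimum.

cost=263920; order=C,D,A,B,E; methods=hash,hash,hash,hash

Selinger DP (subsets sized 1..n):
  {D}: scan cost=60, card=60
  {C}: scan cost=200, card=200
  {B}: scan cost=100, card=100
  {A}: scan cost=100, card=100
  {E}: scan cost=250, card=250
  {CD}: card=1000; try (D,hash)→1120, (C,nl_idx)→1540, (C,merge)→2280, (D,nl_idx)→2400, (D,merge)→2420, (C,hash)→3320 …(+2); best=1120 via (D,hash)
  {BD}: card=3000; try (D,hash)→920, (B,merge)→1280, (D,merge)→1320, (B,hash)→1520, (B,nl_idx)→3480, (D,nl_idx)→3700 …(+2); best=920 via (D,hash)
  {AD}: card=300; try (A,nl_idx)→780, (D,hash)→920, (D,nl_idx)→1000, (A,merge)→1280, (D,merge)→1320, (A,hash)→1520 …(+2); best=780 via (A,nl_idx)
  {DE}: card=3000; try (D,hash)→1220, (E,merge)→2730, (D,merge)→2920, (E,hash)→4120, (D,nl_idx)→4750, (E,nl)→15060 …(+1); best=1220 via (D,hash)
  {BCD}: card=50000; try (B,hash)→3520, (C,hash)→7120, (B,merge)→12920, (C,merge)→41720, (B,nl_idx)→58120, (C,nl_idx)→74920 …(+2); best=3520 via (B,hash)
  {ACD}: card=5000; try (A,hash)→3520, (C,hash)→4280, (C,merge)→5580, (C,nl_idx)→8180, (A,merge)→12920, (A,nl_idx)→13120 …(+2); best=3520 via (A,hash)
  {CDE}: card=50000; try (E,hash)→6120, (C,hash)→7420, (E,merge)→14370, (C,merge)→42020, (C,nl_idx)→75220, (E,nl)→251120 …(+1); best=6120 via (E,hash)
  {ABD}: card=15000; try (B,hash)→2480, (B,merge)→4580, (A,hash)→5320, (B,nl_idx)→17880, (B,nl)→30780, (A,nl_idx)→36920 …(+2); best=2480 via (B,hash)
  {BDE}: card=150000; try (B,hash)→5620, (E,hash)→7920, (B,merge)→41020, (E,merge)→42170, (B,nl_idx)→172220, (B,nl)→301220 …(+1); best=5620 via (B,hash)
  {ADE}: card=15000; try (E,hash)→5080, (A,hash)→5620, (E,merge)→6030, (A,nl_idx)→37220, (A,merge)→41020, (E,nl)→75780 …(+1); best=5080 via (E,hash)
  {ABCD}: card=250000; try (B,hash)→9920, (C,hash)→20680, (A,hash)→54920, (B,merge)→74320, (C,merge)→229280, (B,nl_idx)→288520 …(+6); best=9920 via (B,hash)
  {BCDE}: card=2500000; try (E,hash)→57520, (B,hash)→57520, (C,hash)→158820, (E,merge)→855770, (B,merge)→856920, (B,nl_idx)→2856120 …(+5); best=57520 via (E,hash)
  {ACDE}: card=250000; try (E,hash)→12520, (C,hash)→23280, (A,hash)→57520, (E,merge)→75770, (C,merge)→231880, (C,nl_idx)→375080 …(+5); best=12520 via (E,hash)
  {ABDE}: card=750000; try (E,hash)→21480, (B,hash)→21480, (A,hash)→157020, (E,merge)→229730, (B,merge)→230880, (B,nl_idx)→860080 …(+5); best=21480 via (E,hash)
  {ABCDE}: card=12500000; try (E,hash)→263920, (B,hash)→263920, (C,hash)→774680, (A,hash)→2558920, (E,merge)→4762170, (B,merge)→4763320 …(+9); best=263920 via (E,hash)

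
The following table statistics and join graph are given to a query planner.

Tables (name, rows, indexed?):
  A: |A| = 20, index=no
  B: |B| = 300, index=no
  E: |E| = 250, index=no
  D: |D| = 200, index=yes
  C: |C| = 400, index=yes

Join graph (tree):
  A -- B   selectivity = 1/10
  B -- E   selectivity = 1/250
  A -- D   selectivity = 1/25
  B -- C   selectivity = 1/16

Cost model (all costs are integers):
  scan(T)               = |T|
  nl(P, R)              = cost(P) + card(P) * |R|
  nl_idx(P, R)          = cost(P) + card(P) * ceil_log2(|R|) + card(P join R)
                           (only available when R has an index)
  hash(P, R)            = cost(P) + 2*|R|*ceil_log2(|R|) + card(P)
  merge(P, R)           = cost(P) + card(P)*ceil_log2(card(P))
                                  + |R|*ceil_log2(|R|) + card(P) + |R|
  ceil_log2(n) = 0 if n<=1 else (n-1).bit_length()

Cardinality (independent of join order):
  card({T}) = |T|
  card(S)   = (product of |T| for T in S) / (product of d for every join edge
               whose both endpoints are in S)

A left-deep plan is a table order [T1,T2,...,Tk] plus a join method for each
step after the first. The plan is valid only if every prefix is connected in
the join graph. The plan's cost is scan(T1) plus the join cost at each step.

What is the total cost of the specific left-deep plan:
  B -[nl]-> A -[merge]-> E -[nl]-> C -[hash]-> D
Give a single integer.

273350

step 1: scan B: cost=300, card=300
step 2: join A via nl
    card(P join A) = 300*20/(10) = 600
    cost = 300 + 300*20 = 6300
step 3: join E via merge
    card(P join E) = 600*250/(250) = 600
    cost = 6300 + 600*10 + 250*8 + 600 + 250 = 15150
step 4: join C via nl
    card(P join C) = 600*400/(16) = 15000
    cost = 15150 + 600*400 = 255150
step 5: join D via hash
    card(P join D) = 15000*200/(25) = 120000
    cost = 255150 + 2*200*8 + 15000 = 273350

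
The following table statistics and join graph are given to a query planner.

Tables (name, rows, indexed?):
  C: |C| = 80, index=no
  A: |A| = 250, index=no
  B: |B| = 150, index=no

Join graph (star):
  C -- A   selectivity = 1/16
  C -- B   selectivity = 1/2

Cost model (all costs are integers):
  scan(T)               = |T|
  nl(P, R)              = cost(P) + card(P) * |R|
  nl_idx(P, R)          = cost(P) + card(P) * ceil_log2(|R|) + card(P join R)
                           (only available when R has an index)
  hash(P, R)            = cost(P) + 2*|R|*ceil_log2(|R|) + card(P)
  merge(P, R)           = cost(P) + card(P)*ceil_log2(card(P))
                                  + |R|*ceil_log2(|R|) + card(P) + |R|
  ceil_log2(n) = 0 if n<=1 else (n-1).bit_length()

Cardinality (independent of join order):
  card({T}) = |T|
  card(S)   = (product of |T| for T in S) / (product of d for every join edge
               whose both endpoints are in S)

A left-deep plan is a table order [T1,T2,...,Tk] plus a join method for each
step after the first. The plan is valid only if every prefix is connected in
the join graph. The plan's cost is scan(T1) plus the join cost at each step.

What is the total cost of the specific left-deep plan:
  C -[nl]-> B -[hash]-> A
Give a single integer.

step 1: scan C: cost=80, card=80
step 2: join B via nl
    card(P join B) = 80*150/(2) = 6000
    cost = 80 + 80*150 = 12080
step 3: join A via hash
    card(P join A) = 6000*250/(16) = 93750
    cost = 12080 + 2*250*8 + 6000 = 22080

22080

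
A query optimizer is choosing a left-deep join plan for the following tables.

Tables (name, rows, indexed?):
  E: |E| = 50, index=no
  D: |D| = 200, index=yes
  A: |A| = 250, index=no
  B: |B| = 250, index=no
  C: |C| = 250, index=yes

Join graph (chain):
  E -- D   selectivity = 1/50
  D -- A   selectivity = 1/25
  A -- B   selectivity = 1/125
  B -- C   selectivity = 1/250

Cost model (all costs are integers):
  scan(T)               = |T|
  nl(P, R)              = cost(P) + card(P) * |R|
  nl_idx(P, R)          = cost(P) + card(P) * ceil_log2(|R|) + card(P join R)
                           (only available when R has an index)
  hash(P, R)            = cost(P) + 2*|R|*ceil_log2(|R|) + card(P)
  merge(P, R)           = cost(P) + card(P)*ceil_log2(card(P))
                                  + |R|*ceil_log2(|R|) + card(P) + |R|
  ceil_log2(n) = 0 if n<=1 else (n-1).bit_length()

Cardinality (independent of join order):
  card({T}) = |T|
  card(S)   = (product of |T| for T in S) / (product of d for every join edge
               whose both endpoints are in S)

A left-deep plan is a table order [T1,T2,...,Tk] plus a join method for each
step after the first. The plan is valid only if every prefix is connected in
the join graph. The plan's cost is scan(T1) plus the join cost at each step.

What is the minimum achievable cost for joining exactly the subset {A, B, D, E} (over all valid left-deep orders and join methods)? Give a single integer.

10700

Selinger DP over subsets of {A,B,D,E}:
  {E}: scan cost=50, card=50
  {D}: scan cost=200, card=200
  {A}: scan cost=250, card=250
  {B}: scan cost=250, card=250
  {DE}: card=200; try (D,nl_idx)→650, (E,hash)→1000, (D,merge)→2200, (E,merge)→2350, (D,hash)→3300, (D,nl)→10050 …(+1); best=650 via (D,nl_idx)
  {AD}: card=2000; try (D,hash)→3700, (D,nl_idx)→4250, (A,merge)→4250, (D,merge)→4300, (A,hash)→4400, (A,nl)→50200 …(+1); best=3700 via (D,hash)
  {AB}: card=500; try (B,hash)→4500, (A,hash)→4500, (B,merge)→4750, (A,merge)→4750, (B,nl)→62750, (A,nl)→62750; best=4500 via (B,hash)
  {ADE}: card=2000; try (A,merge)→4700, (A,hash)→4850, (E,hash)→6300, (E,merge)→28050, (A,nl)→50650, (E,nl)→103700; best=4700 via (A,merge)
  {ABD}: card=4000; try (D,hash)→8200, (B,hash)→9700, (D,merge)→11300, (D,nl_idx)→12500, (B,merge)→29950, (D,nl)→104500 …(+1); best=8200 via (D,hash)
  {ABDE}: card=4000; try (B,hash)→10700, (E,hash)→12800, (B,merge)→30950, (E,merge)→60550, (E,nl)→208200, (B,nl)→504700; best=10700 via (B,hash)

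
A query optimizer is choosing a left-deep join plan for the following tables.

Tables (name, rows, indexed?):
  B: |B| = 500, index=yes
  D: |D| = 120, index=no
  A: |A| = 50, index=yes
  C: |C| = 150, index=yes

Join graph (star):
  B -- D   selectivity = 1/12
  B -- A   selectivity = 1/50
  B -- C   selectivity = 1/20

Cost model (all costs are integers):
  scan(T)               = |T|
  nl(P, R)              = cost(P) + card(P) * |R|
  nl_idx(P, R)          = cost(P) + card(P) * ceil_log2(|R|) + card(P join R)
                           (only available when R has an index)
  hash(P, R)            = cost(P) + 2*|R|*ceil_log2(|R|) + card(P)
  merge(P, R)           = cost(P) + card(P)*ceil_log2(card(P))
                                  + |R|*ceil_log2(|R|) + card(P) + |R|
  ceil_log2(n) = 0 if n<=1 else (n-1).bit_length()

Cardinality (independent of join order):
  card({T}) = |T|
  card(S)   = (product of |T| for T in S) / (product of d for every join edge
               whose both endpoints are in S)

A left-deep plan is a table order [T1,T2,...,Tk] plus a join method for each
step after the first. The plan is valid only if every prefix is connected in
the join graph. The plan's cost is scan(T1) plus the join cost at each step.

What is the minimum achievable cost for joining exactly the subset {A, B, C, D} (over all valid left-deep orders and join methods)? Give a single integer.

9330

Selinger DP over subsets of {A,B,C,D}:
  {B}: scan cost=500, card=500
  {D}: scan cost=120, card=120
  {A}: scan cost=50, card=50
  {C}: scan cost=150, card=150
  {BD}: card=5000; try (D,hash)→2680, (B,merge)→6080, (B,nl_idx)→6200, (D,merge)→6460, (B,hash)→9240, (B,nl)→60120 …(+1); best=2680 via (D,hash)
  {AB}: card=500; try (B,nl_idx)→1000, (A,hash)→1600, (A,nl_idx)→4000, (B,merge)→5400, (A,merge)→5850, (B,hash)→9100 …(+2); best=1000 via (B,nl_idx)
  {BC}: card=3750; try (C,hash)→3400, (B,nl_idx)→5250, (B,merge)→6500, (C,merge)→6850, (C,nl_idx)→8250, (B,hash)→9300 …(+2); best=3400 via (C,hash)
  {ABD}: card=5000; try (D,hash)→3180, (D,merge)→6960, (A,hash)→8280, (A,nl_idx)→37680, (D,nl)→61000, (A,merge)→73030 …(+1); best=3180 via (D,hash)
  {BCD}: card=37500; try (D,hash)→8830, (C,hash)→10080, (D,merge)→53110, (C,merge)→74030, (C,nl_idx)→80180, (D,nl)→453400 …(+1); best=8830 via (D,hash)
  {ABC}: card=3750; try (C,hash)→3900, (C,merge)→7350, (A,hash)→7750, (C,nl_idx)→8750, (A,nl_idx)→29650, (A,merge)→52500 …(+2); best=3900 via (C,hash)
  {ABCD}: card=37500; try (D,hash)→9330, (C,hash)→10580, (A,hash)→46930, (D,merge)→53610, (C,merge)→74530, (C,nl_idx)→80680 …(+5); best=9330 via (D,hash)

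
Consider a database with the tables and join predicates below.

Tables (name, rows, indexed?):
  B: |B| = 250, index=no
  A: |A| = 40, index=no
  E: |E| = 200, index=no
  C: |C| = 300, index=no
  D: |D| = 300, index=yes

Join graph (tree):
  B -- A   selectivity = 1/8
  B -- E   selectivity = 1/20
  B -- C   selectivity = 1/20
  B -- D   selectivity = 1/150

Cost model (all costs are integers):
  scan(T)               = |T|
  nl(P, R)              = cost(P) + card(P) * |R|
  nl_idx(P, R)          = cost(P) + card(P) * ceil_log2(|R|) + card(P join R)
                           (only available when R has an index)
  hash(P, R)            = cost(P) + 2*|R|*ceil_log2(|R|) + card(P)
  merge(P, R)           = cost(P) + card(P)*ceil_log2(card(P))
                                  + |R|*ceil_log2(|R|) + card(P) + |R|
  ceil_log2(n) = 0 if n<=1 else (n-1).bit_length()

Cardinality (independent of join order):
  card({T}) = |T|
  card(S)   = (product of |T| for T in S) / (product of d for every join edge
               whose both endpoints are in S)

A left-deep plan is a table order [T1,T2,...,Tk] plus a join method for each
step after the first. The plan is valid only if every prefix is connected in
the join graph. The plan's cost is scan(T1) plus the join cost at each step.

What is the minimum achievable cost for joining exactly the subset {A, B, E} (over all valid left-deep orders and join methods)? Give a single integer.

5430

Selinger DP over subsets of {A,B,E}:
  {B}: scan cost=250, card=250
  {A}: scan cost=40, card=40
  {E}: scan cost=200, card=200
  {AB}: card=1250; try (A,hash)→980, (B,merge)→2570, (A,merge)→2780, (B,hash)→4080, (B,nl)→10040, (A,nl)→10250; best=980 via (A,hash)
  {BE}: card=2500; try (E,hash)→3700, (B,merge)→4250, (E,merge)→4300, (B,hash)→4400, (B,nl)→50200, (E,nl)→50250; best=3700 via (E,hash)
  {ABE}: card=12500; try (E,hash)→5430, (A,hash)→6680, (E,merge)→17780, (A,merge)→36480, (A,nl)→103700, (E,nl)→250980; best=5430 via (E,hash)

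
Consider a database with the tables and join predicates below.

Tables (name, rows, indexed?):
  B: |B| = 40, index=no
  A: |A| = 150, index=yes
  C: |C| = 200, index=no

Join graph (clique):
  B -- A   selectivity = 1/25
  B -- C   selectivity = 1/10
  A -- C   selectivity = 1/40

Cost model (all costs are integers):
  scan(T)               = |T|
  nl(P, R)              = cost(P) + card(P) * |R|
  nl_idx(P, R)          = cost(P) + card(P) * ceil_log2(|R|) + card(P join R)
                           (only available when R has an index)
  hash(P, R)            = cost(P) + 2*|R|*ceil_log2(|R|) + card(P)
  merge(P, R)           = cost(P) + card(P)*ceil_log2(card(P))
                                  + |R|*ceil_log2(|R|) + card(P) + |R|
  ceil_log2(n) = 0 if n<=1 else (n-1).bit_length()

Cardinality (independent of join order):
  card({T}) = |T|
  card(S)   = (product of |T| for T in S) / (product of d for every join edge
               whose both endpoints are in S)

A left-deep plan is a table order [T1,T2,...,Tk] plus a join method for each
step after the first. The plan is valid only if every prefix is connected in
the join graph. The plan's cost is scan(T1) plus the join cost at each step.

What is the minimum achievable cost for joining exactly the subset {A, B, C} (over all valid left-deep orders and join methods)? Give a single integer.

3780

Selinger DP over subsets of {A,B,C}:
  {B}: scan cost=40, card=40
  {A}: scan cost=150, card=150
  {C}: scan cost=200, card=200
  {AB}: card=240; try (A,nl_idx)→600, (B,hash)→780, (A,merge)→1670, (B,merge)→1780, (A,hash)→2480, (A,nl)→6040 …(+1); best=600 via (A,nl_idx)
  {BC}: card=800; try (B,hash)→880, (C,merge)→2120, (B,merge)→2280, (C,hash)→3280, (C,nl)→8040, (B,nl)→8200; best=880 via (B,hash)
  {AC}: card=750; try (A,nl_idx)→2550, (A,hash)→2800, (C,merge)→3300, (A,merge)→3350, (C,hash)→3500, (C,nl)→30150 …(+1); best=2550 via (A,nl_idx)
  {ABC}: card=120; try (B,hash)→3780, (C,hash)→4040, (A,hash)→4080, (C,merge)→4560, (A,nl_idx)→7400, (A,merge)→11030 …(+4); best=3780 via (B,hash)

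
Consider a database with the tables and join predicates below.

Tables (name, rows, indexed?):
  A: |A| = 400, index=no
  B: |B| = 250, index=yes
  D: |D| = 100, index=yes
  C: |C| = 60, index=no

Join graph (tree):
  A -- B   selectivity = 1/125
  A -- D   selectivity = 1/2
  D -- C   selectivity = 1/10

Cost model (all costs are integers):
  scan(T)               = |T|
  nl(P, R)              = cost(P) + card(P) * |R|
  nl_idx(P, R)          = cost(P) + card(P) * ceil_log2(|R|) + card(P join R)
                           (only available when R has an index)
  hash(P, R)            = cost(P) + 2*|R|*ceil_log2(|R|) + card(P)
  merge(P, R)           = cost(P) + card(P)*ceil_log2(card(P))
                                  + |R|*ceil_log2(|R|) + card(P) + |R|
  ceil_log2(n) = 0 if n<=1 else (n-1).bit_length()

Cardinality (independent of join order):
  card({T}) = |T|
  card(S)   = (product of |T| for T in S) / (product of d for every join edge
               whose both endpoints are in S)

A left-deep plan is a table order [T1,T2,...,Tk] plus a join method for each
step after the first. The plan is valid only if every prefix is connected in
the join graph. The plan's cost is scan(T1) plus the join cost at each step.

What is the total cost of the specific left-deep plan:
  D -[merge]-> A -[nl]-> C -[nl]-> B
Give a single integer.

31204900

step 1: scan D: cost=100, card=100
step 2: join A via merge
    card(P join A) = 100*400/(2) = 20000
    cost = 100 + 100*7 + 400*9 + 100 + 400 = 4900
step 3: join C via nl
    card(P join C) = 20000*60/(10) = 120000
    cost = 4900 + 20000*60 = 1204900
step 4: join B via nl
    card(P join B) = 120000*250/(125) = 240000
    cost = 1204900 + 120000*250 = 31204900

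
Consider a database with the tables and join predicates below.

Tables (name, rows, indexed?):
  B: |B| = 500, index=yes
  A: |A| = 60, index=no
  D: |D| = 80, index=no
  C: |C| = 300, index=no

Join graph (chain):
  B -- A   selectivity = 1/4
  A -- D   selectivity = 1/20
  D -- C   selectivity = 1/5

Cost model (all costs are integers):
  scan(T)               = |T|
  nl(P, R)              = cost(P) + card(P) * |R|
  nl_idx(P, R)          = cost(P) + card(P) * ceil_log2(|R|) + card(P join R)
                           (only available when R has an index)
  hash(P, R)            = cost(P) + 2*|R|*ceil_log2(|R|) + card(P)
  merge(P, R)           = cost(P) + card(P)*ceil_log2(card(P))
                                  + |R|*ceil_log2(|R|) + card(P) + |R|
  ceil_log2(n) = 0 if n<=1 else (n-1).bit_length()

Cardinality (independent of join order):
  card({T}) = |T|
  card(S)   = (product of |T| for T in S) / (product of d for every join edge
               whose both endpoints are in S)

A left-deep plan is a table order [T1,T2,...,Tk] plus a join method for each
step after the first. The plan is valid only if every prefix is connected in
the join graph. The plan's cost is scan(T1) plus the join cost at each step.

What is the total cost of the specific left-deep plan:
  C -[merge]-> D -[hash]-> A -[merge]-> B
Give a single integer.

230460

step 1: scan C: cost=300, card=300
step 2: join D via merge
    card(P join D) = 300*80/(5) = 4800
    cost = 300 + 300*9 + 80*7 + 300 + 80 = 3940
step 3: join A via hash
    card(P join A) = 4800*60/(20) = 14400
    cost = 3940 + 2*60*6 + 4800 = 9460
step 4: join B via merge
    card(P join B) = 14400*500/(4) = 1800000
    cost = 9460 + 14400*14 + 500*9 + 14400 + 500 = 230460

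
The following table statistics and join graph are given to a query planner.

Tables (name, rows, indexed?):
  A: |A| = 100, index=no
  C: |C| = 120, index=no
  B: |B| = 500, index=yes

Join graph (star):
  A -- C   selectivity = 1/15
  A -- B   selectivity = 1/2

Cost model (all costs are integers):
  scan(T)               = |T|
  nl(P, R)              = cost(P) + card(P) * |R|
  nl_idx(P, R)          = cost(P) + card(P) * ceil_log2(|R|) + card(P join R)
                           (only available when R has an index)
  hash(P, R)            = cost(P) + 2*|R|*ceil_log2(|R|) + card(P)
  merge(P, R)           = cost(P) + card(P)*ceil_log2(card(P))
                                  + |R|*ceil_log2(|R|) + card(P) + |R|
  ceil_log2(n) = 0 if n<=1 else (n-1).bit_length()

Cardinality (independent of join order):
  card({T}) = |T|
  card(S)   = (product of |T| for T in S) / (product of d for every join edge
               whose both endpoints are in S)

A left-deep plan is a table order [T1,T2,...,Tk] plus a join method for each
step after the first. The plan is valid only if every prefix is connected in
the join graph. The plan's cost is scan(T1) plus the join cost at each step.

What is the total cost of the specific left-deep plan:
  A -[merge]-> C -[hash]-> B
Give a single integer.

step 1: scan A: cost=100, card=100
step 2: join C via merge
    card(P join C) = 100*120/(15) = 800
    cost = 100 + 100*7 + 120*7 + 100 + 120 = 1860
step 3: join B via hash
    card(P join B) = 800*500/(2) = 200000
    cost = 1860 + 2*500*9 + 800 = 11660

11660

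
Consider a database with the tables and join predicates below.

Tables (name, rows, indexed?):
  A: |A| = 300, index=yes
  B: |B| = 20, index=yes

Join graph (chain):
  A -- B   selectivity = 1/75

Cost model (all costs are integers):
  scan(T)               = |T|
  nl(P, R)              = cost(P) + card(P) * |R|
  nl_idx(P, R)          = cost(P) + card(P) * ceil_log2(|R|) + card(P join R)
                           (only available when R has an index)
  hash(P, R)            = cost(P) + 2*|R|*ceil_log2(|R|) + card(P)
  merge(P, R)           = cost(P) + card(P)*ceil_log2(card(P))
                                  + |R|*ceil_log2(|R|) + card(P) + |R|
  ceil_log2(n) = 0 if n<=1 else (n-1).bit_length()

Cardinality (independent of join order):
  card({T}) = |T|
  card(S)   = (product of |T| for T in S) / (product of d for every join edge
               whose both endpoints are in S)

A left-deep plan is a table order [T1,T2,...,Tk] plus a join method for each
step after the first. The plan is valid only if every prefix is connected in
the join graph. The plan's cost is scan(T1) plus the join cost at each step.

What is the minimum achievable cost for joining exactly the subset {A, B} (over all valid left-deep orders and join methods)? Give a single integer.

280

Selinger DP over subsets of {A,B}:
  {A}: scan cost=300, card=300
  {B}: scan cost=20, card=20
  {AB}: card=80; try (A,nl_idx)→280, (B,hash)→800, (B,nl_idx)→1880, (A,merge)→3140, (B,merge)→3420, (A,hash)→5440 …(+2); best=280 via (A,nl_idx)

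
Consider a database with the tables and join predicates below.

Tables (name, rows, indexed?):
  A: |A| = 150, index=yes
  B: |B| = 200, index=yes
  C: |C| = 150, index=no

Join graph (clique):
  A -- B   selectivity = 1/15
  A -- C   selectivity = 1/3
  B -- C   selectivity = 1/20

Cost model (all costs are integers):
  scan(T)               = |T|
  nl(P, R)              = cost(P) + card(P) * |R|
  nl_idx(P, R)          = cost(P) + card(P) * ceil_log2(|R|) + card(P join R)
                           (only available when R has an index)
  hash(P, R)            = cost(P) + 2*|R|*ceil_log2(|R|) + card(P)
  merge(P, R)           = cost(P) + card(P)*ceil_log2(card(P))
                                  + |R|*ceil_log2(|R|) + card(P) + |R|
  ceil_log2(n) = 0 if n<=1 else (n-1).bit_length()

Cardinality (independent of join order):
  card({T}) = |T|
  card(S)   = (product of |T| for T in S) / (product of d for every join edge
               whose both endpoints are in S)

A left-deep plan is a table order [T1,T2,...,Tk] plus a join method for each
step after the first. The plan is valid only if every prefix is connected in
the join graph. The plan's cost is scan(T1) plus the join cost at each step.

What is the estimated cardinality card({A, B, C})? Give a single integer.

Tables in S: A(150), B(200), C(150)
Edges inside S: A-B(d=15), A-C(d=3), B-C(d=20)
numerator = 150 * 200 * 150 = 4500000
denominator = 15 * 3 * 20 = 900
card(S) = 4500000 / 900 = 5000

5000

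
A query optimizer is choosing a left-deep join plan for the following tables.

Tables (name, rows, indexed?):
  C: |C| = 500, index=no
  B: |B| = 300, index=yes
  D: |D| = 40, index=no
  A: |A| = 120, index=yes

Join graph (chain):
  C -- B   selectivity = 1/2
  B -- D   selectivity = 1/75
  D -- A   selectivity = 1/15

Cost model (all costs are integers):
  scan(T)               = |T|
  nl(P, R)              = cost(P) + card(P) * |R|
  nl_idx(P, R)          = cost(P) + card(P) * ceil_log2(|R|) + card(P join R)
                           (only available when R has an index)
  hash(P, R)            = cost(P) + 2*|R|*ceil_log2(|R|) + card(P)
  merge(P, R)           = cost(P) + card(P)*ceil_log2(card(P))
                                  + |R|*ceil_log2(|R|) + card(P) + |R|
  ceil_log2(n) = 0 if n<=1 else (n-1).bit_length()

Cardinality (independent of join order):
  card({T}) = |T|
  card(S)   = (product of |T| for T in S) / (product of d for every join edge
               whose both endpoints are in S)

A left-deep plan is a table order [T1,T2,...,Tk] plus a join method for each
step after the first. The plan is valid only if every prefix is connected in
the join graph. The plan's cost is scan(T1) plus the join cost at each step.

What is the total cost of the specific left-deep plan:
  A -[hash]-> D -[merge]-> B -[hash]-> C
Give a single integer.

step 1: scan A: cost=120, card=120
step 2: join D via hash
    card(P join D) = 120*40/(15) = 320
    cost = 120 + 2*40*6 + 120 = 720
step 3: join B via merge
    card(P join B) = 320*300/(75) = 1280
    cost = 720 + 320*9 + 300*9 + 320 + 300 = 6920
step 4: join C via hash
    card(P join C) = 1280*500/(2) = 320000
    cost = 6920 + 2*500*9 + 1280 = 17200

17200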